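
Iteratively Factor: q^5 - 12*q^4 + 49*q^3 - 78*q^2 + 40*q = (q - 1)*(q^4 - 11*q^3 + 38*q^2 - 40*q) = (q - 5)*(q - 1)*(q^3 - 6*q^2 + 8*q) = (q - 5)*(q - 4)*(q - 1)*(q^2 - 2*q) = (q - 5)*(q - 4)*(q - 2)*(q - 1)*(q)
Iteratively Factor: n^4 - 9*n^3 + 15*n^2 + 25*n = (n - 5)*(n^3 - 4*n^2 - 5*n) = (n - 5)*(n + 1)*(n^2 - 5*n) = n*(n - 5)*(n + 1)*(n - 5)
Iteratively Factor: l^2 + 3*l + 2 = (l + 1)*(l + 2)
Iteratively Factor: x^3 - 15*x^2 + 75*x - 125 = (x - 5)*(x^2 - 10*x + 25) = (x - 5)^2*(x - 5)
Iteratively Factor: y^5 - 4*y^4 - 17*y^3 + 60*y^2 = (y - 3)*(y^4 - y^3 - 20*y^2) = (y - 3)*(y + 4)*(y^3 - 5*y^2) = y*(y - 3)*(y + 4)*(y^2 - 5*y) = y*(y - 5)*(y - 3)*(y + 4)*(y)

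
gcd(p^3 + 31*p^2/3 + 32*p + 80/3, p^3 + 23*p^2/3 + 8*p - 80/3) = p^2 + 9*p + 20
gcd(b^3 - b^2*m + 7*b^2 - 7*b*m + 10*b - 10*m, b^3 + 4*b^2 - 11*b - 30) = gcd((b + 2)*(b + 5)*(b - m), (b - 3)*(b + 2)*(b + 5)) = b^2 + 7*b + 10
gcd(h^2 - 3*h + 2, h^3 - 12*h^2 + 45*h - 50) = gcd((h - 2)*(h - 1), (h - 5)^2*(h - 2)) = h - 2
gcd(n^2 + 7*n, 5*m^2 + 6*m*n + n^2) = 1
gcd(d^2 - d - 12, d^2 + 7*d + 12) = d + 3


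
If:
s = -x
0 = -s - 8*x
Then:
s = 0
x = 0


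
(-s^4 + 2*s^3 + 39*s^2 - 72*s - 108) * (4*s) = -4*s^5 + 8*s^4 + 156*s^3 - 288*s^2 - 432*s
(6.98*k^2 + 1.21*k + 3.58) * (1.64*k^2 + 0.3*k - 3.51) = 11.4472*k^4 + 4.0784*k^3 - 18.2656*k^2 - 3.1731*k - 12.5658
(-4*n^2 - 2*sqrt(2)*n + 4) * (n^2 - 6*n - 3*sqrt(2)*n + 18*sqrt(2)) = -4*n^4 + 10*sqrt(2)*n^3 + 24*n^3 - 60*sqrt(2)*n^2 + 16*n^2 - 96*n - 12*sqrt(2)*n + 72*sqrt(2)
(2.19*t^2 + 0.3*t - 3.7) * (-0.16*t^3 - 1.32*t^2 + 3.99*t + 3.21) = -0.3504*t^5 - 2.9388*t^4 + 8.9341*t^3 + 13.1109*t^2 - 13.8*t - 11.877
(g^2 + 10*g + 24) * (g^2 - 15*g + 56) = g^4 - 5*g^3 - 70*g^2 + 200*g + 1344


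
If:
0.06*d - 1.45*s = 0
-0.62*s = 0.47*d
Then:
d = 0.00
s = 0.00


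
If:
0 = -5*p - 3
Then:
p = -3/5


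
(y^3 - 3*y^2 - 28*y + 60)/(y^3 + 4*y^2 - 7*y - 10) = (y - 6)/(y + 1)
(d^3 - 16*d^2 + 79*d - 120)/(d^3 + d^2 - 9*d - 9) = (d^2 - 13*d + 40)/(d^2 + 4*d + 3)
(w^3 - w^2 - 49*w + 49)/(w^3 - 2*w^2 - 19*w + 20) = (w^2 - 49)/(w^2 - w - 20)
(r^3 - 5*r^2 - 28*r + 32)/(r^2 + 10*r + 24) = (r^2 - 9*r + 8)/(r + 6)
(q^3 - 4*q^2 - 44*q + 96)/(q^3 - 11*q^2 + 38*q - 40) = (q^2 - 2*q - 48)/(q^2 - 9*q + 20)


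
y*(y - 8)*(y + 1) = y^3 - 7*y^2 - 8*y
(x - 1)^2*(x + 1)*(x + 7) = x^4 + 6*x^3 - 8*x^2 - 6*x + 7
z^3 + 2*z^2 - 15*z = z*(z - 3)*(z + 5)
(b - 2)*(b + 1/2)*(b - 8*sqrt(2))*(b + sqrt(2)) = b^4 - 7*sqrt(2)*b^3 - 3*b^3/2 - 17*b^2 + 21*sqrt(2)*b^2/2 + 7*sqrt(2)*b + 24*b + 16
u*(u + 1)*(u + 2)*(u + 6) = u^4 + 9*u^3 + 20*u^2 + 12*u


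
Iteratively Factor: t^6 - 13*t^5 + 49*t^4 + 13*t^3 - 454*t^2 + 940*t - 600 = (t + 3)*(t^5 - 16*t^4 + 97*t^3 - 278*t^2 + 380*t - 200) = (t - 2)*(t + 3)*(t^4 - 14*t^3 + 69*t^2 - 140*t + 100) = (t - 5)*(t - 2)*(t + 3)*(t^3 - 9*t^2 + 24*t - 20) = (t - 5)*(t - 2)^2*(t + 3)*(t^2 - 7*t + 10) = (t - 5)^2*(t - 2)^2*(t + 3)*(t - 2)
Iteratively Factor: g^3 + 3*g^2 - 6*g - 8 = (g + 4)*(g^2 - g - 2) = (g - 2)*(g + 4)*(g + 1)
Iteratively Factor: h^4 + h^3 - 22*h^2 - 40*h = (h - 5)*(h^3 + 6*h^2 + 8*h) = (h - 5)*(h + 2)*(h^2 + 4*h) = (h - 5)*(h + 2)*(h + 4)*(h)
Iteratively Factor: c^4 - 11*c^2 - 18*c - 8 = (c + 1)*(c^3 - c^2 - 10*c - 8) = (c - 4)*(c + 1)*(c^2 + 3*c + 2) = (c - 4)*(c + 1)*(c + 2)*(c + 1)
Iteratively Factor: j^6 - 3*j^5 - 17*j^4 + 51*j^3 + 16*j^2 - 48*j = (j + 4)*(j^5 - 7*j^4 + 11*j^3 + 7*j^2 - 12*j) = (j - 4)*(j + 4)*(j^4 - 3*j^3 - j^2 + 3*j) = (j - 4)*(j - 3)*(j + 4)*(j^3 - j) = (j - 4)*(j - 3)*(j - 1)*(j + 4)*(j^2 + j) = j*(j - 4)*(j - 3)*(j - 1)*(j + 4)*(j + 1)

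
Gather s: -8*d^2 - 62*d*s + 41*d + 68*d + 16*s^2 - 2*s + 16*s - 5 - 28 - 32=-8*d^2 + 109*d + 16*s^2 + s*(14 - 62*d) - 65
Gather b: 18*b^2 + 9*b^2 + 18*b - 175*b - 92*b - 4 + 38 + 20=27*b^2 - 249*b + 54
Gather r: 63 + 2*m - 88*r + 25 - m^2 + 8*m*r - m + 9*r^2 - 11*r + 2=-m^2 + m + 9*r^2 + r*(8*m - 99) + 90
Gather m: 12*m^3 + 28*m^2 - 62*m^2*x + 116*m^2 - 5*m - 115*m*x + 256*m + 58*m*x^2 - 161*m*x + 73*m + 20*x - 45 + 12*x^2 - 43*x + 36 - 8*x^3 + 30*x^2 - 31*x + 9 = 12*m^3 + m^2*(144 - 62*x) + m*(58*x^2 - 276*x + 324) - 8*x^3 + 42*x^2 - 54*x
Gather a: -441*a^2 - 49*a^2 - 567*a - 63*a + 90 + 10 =-490*a^2 - 630*a + 100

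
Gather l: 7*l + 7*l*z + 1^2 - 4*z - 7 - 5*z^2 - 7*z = l*(7*z + 7) - 5*z^2 - 11*z - 6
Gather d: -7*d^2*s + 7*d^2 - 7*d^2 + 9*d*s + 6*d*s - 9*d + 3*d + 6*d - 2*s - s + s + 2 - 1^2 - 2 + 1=-7*d^2*s + 15*d*s - 2*s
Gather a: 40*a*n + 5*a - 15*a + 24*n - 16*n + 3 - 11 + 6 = a*(40*n - 10) + 8*n - 2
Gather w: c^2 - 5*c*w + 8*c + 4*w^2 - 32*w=c^2 + 8*c + 4*w^2 + w*(-5*c - 32)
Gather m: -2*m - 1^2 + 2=1 - 2*m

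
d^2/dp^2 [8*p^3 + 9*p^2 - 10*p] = 48*p + 18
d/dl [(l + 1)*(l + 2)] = 2*l + 3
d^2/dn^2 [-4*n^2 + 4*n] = -8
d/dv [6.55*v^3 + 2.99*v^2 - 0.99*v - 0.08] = 19.65*v^2 + 5.98*v - 0.99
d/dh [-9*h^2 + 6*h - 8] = 6 - 18*h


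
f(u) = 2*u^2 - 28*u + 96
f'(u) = 4*u - 28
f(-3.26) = 208.54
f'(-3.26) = -41.04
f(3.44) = 23.35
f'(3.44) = -14.24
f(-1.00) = 126.00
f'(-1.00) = -32.00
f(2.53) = 37.96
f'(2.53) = -17.88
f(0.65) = 78.64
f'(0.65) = -25.40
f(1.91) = 49.82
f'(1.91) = -20.36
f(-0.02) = 96.56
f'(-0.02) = -28.08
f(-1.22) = 133.14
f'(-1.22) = -32.88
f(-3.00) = 198.00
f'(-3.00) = -40.00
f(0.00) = 96.00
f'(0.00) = -28.00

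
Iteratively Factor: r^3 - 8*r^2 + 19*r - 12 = (r - 1)*(r^2 - 7*r + 12) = (r - 4)*(r - 1)*(r - 3)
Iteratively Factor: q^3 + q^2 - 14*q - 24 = (q + 3)*(q^2 - 2*q - 8) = (q + 2)*(q + 3)*(q - 4)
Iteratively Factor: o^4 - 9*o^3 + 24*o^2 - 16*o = (o - 4)*(o^3 - 5*o^2 + 4*o) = (o - 4)^2*(o^2 - o) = o*(o - 4)^2*(o - 1)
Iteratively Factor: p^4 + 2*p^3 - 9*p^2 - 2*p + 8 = (p + 4)*(p^3 - 2*p^2 - p + 2) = (p + 1)*(p + 4)*(p^2 - 3*p + 2) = (p - 2)*(p + 1)*(p + 4)*(p - 1)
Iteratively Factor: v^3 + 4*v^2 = (v)*(v^2 + 4*v) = v^2*(v + 4)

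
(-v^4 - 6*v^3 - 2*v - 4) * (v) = -v^5 - 6*v^4 - 2*v^2 - 4*v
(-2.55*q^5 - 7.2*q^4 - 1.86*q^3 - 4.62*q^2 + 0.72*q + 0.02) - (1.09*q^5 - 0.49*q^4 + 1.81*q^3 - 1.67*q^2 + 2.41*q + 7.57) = -3.64*q^5 - 6.71*q^4 - 3.67*q^3 - 2.95*q^2 - 1.69*q - 7.55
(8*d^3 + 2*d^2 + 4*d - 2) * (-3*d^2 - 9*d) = -24*d^5 - 78*d^4 - 30*d^3 - 30*d^2 + 18*d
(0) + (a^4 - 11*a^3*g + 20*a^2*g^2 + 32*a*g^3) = a^4 - 11*a^3*g + 20*a^2*g^2 + 32*a*g^3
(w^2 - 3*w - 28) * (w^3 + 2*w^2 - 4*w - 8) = w^5 - w^4 - 38*w^3 - 52*w^2 + 136*w + 224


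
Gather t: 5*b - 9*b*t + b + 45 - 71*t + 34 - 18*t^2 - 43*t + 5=6*b - 18*t^2 + t*(-9*b - 114) + 84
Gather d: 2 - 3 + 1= 0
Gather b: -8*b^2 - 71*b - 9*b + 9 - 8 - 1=-8*b^2 - 80*b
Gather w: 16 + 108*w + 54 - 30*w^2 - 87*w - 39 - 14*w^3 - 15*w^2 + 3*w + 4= -14*w^3 - 45*w^2 + 24*w + 35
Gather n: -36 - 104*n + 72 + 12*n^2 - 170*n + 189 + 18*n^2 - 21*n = 30*n^2 - 295*n + 225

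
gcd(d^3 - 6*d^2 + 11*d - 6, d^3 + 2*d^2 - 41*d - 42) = 1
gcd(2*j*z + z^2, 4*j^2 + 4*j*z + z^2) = 2*j + z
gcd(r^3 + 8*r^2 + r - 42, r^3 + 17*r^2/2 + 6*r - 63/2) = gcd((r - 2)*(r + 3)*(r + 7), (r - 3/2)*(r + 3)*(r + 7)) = r^2 + 10*r + 21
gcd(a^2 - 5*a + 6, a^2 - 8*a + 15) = a - 3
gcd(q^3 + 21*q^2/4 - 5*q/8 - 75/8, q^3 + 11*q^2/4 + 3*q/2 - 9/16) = q + 3/2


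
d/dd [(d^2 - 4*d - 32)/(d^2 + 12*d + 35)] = 2*(8*d^2 + 67*d + 122)/(d^4 + 24*d^3 + 214*d^2 + 840*d + 1225)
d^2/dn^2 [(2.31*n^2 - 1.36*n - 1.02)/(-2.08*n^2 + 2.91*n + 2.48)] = (-16.196128*n^3 - 45.017856*n^2 + 5.049408*n - 20.246484)/(8.998912*n^6 - 37.769472*n^5 + 20.652528*n^4 + 65.423493*n^3 - 24.624168*n^2 - 53.692992*n - 15.252992)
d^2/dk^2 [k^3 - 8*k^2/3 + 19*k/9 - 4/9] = 6*k - 16/3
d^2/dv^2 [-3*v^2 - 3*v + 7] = -6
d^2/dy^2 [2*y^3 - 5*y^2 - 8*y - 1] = 12*y - 10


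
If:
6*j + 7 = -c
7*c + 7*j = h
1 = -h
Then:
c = 43/35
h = -1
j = -48/35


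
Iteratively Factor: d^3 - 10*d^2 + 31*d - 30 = (d - 5)*(d^2 - 5*d + 6) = (d - 5)*(d - 3)*(d - 2)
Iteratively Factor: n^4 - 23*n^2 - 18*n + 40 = (n - 5)*(n^3 + 5*n^2 + 2*n - 8) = (n - 5)*(n + 4)*(n^2 + n - 2) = (n - 5)*(n - 1)*(n + 4)*(n + 2)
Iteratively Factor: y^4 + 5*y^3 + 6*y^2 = (y + 3)*(y^3 + 2*y^2) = y*(y + 3)*(y^2 + 2*y) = y^2*(y + 3)*(y + 2)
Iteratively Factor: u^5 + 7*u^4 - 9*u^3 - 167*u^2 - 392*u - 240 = (u + 4)*(u^4 + 3*u^3 - 21*u^2 - 83*u - 60) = (u + 1)*(u + 4)*(u^3 + 2*u^2 - 23*u - 60) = (u - 5)*(u + 1)*(u + 4)*(u^2 + 7*u + 12) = (u - 5)*(u + 1)*(u + 3)*(u + 4)*(u + 4)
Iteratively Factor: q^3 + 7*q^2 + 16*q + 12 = (q + 2)*(q^2 + 5*q + 6) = (q + 2)^2*(q + 3)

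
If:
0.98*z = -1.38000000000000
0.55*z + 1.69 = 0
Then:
No Solution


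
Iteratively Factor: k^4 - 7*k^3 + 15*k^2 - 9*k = (k)*(k^3 - 7*k^2 + 15*k - 9) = k*(k - 1)*(k^2 - 6*k + 9) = k*(k - 3)*(k - 1)*(k - 3)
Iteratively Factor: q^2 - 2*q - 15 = (q - 5)*(q + 3)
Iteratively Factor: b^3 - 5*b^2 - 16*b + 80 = (b - 4)*(b^2 - b - 20) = (b - 4)*(b + 4)*(b - 5)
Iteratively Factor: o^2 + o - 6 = (o + 3)*(o - 2)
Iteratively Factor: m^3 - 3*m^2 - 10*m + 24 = (m - 2)*(m^2 - m - 12) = (m - 2)*(m + 3)*(m - 4)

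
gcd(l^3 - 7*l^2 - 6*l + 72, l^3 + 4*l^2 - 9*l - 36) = l + 3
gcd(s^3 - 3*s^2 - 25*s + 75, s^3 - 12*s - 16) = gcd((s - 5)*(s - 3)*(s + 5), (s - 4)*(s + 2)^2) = 1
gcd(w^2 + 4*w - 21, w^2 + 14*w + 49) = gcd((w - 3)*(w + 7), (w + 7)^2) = w + 7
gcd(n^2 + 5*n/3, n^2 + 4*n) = n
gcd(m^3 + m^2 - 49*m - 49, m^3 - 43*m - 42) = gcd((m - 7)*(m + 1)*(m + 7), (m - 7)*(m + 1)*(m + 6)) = m^2 - 6*m - 7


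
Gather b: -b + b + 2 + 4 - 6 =0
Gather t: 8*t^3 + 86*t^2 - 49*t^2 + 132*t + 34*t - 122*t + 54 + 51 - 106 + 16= 8*t^3 + 37*t^2 + 44*t + 15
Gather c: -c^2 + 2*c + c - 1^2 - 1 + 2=-c^2 + 3*c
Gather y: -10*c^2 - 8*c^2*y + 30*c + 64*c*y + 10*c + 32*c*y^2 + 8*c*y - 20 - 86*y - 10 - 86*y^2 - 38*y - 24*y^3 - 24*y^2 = -10*c^2 + 40*c - 24*y^3 + y^2*(32*c - 110) + y*(-8*c^2 + 72*c - 124) - 30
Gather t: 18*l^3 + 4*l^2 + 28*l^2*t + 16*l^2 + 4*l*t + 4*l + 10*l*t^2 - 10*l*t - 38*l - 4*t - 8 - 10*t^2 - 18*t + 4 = 18*l^3 + 20*l^2 - 34*l + t^2*(10*l - 10) + t*(28*l^2 - 6*l - 22) - 4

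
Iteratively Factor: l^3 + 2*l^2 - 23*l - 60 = (l + 4)*(l^2 - 2*l - 15) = (l + 3)*(l + 4)*(l - 5)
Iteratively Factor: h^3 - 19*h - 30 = (h + 3)*(h^2 - 3*h - 10) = (h + 2)*(h + 3)*(h - 5)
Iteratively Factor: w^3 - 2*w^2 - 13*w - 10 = (w + 1)*(w^2 - 3*w - 10) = (w - 5)*(w + 1)*(w + 2)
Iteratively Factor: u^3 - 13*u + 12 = (u - 1)*(u^2 + u - 12) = (u - 1)*(u + 4)*(u - 3)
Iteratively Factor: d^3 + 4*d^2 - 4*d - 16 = (d + 2)*(d^2 + 2*d - 8) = (d + 2)*(d + 4)*(d - 2)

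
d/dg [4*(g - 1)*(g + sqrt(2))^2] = 4*(g + sqrt(2))*(3*g - 2 + sqrt(2))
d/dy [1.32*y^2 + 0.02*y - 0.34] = 2.64*y + 0.02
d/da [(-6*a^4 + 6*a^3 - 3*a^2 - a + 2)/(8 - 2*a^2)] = (12*a^5 - 6*a^4 - 96*a^3 + 71*a^2 - 20*a - 4)/(2*(a^4 - 8*a^2 + 16))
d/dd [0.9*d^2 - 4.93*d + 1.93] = 1.8*d - 4.93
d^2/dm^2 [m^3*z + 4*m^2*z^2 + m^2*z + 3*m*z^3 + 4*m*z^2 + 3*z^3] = 2*z*(3*m + 4*z + 1)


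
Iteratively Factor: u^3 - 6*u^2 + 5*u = (u)*(u^2 - 6*u + 5) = u*(u - 5)*(u - 1)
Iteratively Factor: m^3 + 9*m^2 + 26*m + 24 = (m + 3)*(m^2 + 6*m + 8) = (m + 3)*(m + 4)*(m + 2)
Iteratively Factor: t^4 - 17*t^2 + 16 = (t - 4)*(t^3 + 4*t^2 - t - 4) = (t - 4)*(t + 4)*(t^2 - 1) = (t - 4)*(t - 1)*(t + 4)*(t + 1)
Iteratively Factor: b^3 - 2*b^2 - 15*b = (b)*(b^2 - 2*b - 15) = b*(b - 5)*(b + 3)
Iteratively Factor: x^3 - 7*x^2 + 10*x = (x - 2)*(x^2 - 5*x) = x*(x - 2)*(x - 5)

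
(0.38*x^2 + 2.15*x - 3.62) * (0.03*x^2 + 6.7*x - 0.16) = 0.0114*x^4 + 2.6105*x^3 + 14.2356*x^2 - 24.598*x + 0.5792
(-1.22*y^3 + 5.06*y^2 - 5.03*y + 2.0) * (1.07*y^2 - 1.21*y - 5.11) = -1.3054*y^5 + 6.8904*y^4 - 5.2705*y^3 - 17.6303*y^2 + 23.2833*y - 10.22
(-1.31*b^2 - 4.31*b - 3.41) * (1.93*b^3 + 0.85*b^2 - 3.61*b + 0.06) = -2.5283*b^5 - 9.4318*b^4 - 5.5157*b^3 + 12.582*b^2 + 12.0515*b - 0.2046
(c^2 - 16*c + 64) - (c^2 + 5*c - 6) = 70 - 21*c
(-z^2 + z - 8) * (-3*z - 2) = 3*z^3 - z^2 + 22*z + 16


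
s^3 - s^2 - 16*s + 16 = (s - 4)*(s - 1)*(s + 4)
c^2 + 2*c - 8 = (c - 2)*(c + 4)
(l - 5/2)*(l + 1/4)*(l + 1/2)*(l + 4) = l^4 + 9*l^3/4 - 35*l^2/4 - 117*l/16 - 5/4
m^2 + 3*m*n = m*(m + 3*n)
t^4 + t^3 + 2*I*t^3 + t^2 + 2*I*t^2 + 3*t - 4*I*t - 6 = (t - 1)*(t + 2)*(t - I)*(t + 3*I)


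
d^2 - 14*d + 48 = (d - 8)*(d - 6)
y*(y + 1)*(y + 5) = y^3 + 6*y^2 + 5*y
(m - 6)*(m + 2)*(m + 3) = m^3 - m^2 - 24*m - 36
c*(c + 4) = c^2 + 4*c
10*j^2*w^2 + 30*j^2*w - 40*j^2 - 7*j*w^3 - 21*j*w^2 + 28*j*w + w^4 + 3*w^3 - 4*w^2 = (-5*j + w)*(-2*j + w)*(w - 1)*(w + 4)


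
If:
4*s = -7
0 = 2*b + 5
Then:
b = -5/2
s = -7/4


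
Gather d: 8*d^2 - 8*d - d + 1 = 8*d^2 - 9*d + 1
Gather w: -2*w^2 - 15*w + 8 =-2*w^2 - 15*w + 8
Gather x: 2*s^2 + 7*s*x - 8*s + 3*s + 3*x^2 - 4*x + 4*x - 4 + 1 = 2*s^2 + 7*s*x - 5*s + 3*x^2 - 3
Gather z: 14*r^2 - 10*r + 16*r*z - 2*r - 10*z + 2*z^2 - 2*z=14*r^2 - 12*r + 2*z^2 + z*(16*r - 12)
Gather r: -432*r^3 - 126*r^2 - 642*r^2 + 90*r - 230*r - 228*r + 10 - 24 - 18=-432*r^3 - 768*r^2 - 368*r - 32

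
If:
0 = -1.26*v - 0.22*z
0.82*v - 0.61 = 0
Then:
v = 0.74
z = -4.26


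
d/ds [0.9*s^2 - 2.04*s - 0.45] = 1.8*s - 2.04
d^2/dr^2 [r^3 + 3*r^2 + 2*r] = 6*r + 6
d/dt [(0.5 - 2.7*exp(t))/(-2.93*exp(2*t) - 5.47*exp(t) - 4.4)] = (-7.911*exp(2*t) + 2.93*exp(t) + 14.615)*exp(t)/(8.5849*exp(4*t) + 32.0542*exp(3*t) + 55.7049*exp(2*t) + 48.136*exp(t) + 19.36)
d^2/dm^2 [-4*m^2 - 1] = -8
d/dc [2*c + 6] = 2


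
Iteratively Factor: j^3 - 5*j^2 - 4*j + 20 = (j - 2)*(j^2 - 3*j - 10) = (j - 2)*(j + 2)*(j - 5)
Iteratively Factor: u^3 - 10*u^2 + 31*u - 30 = (u - 2)*(u^2 - 8*u + 15) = (u - 5)*(u - 2)*(u - 3)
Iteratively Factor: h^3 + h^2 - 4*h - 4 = (h - 2)*(h^2 + 3*h + 2) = (h - 2)*(h + 2)*(h + 1)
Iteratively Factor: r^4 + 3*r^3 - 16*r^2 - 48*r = (r + 3)*(r^3 - 16*r) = (r + 3)*(r + 4)*(r^2 - 4*r) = r*(r + 3)*(r + 4)*(r - 4)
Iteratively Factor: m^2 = (m)*(m)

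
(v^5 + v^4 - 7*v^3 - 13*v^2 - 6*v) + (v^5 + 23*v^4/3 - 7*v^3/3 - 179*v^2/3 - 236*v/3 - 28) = 2*v^5 + 26*v^4/3 - 28*v^3/3 - 218*v^2/3 - 254*v/3 - 28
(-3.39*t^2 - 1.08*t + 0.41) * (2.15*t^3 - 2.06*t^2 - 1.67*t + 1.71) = -7.2885*t^5 + 4.6614*t^4 + 8.7676*t^3 - 4.8379*t^2 - 2.5315*t + 0.7011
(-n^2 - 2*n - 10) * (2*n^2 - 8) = -2*n^4 - 4*n^3 - 12*n^2 + 16*n + 80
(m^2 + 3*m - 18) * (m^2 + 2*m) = m^4 + 5*m^3 - 12*m^2 - 36*m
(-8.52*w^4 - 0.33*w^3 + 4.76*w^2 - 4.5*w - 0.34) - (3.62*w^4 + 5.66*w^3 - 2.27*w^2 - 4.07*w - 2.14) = -12.14*w^4 - 5.99*w^3 + 7.03*w^2 - 0.43*w + 1.8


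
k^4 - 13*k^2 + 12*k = k*(k - 3)*(k - 1)*(k + 4)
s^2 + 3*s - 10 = (s - 2)*(s + 5)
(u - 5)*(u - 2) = u^2 - 7*u + 10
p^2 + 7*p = p*(p + 7)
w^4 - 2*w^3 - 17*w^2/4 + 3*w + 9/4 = (w - 3)*(w - 1)*(w + 1/2)*(w + 3/2)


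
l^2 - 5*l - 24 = (l - 8)*(l + 3)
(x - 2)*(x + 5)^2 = x^3 + 8*x^2 + 5*x - 50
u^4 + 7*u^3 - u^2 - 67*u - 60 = (u - 3)*(u + 1)*(u + 4)*(u + 5)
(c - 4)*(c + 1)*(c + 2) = c^3 - c^2 - 10*c - 8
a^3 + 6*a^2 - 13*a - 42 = (a - 3)*(a + 2)*(a + 7)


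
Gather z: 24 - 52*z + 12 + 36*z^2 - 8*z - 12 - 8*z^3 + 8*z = -8*z^3 + 36*z^2 - 52*z + 24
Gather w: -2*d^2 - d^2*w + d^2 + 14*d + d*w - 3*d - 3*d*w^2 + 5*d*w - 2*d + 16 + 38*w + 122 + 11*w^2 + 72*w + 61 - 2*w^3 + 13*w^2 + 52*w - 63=-d^2 + 9*d - 2*w^3 + w^2*(24 - 3*d) + w*(-d^2 + 6*d + 162) + 136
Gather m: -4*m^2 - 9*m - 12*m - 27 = -4*m^2 - 21*m - 27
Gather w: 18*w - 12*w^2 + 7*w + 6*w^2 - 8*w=-6*w^2 + 17*w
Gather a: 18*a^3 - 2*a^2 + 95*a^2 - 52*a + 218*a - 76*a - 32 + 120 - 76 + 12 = 18*a^3 + 93*a^2 + 90*a + 24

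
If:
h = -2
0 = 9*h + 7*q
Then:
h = -2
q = 18/7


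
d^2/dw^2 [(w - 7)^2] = 2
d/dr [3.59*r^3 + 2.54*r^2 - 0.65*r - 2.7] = 10.77*r^2 + 5.08*r - 0.65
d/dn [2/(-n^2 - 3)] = 4*n/(n^2 + 3)^2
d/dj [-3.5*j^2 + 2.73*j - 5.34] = 2.73 - 7.0*j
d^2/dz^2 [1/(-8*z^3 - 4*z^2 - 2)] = 2*(-8*z^2*(3*z + 1)^2 + (6*z + 1)*(4*z^3 + 2*z^2 + 1))/(4*z^3 + 2*z^2 + 1)^3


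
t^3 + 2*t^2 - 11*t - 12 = (t - 3)*(t + 1)*(t + 4)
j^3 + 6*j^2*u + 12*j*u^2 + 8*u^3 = (j + 2*u)^3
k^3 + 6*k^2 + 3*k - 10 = (k - 1)*(k + 2)*(k + 5)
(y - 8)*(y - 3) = y^2 - 11*y + 24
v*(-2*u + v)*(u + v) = -2*u^2*v - u*v^2 + v^3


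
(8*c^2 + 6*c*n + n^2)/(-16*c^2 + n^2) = (-2*c - n)/(4*c - n)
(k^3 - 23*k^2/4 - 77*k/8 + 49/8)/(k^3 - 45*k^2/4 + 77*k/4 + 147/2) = (k - 1/2)/(k - 6)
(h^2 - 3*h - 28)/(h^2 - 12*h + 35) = (h + 4)/(h - 5)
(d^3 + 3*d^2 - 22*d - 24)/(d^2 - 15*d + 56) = (d^3 + 3*d^2 - 22*d - 24)/(d^2 - 15*d + 56)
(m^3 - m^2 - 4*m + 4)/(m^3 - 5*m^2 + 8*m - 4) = (m + 2)/(m - 2)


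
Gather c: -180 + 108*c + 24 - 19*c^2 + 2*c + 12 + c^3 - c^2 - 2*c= c^3 - 20*c^2 + 108*c - 144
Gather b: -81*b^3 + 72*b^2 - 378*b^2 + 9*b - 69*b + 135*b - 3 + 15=-81*b^3 - 306*b^2 + 75*b + 12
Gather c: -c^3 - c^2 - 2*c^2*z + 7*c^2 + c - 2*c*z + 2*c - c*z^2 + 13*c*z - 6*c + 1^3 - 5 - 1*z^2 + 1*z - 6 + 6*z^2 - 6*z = -c^3 + c^2*(6 - 2*z) + c*(-z^2 + 11*z - 3) + 5*z^2 - 5*z - 10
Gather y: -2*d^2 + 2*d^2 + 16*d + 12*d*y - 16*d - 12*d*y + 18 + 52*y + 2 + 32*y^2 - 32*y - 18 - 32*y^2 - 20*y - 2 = 0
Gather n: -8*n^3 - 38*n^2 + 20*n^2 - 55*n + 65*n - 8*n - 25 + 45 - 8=-8*n^3 - 18*n^2 + 2*n + 12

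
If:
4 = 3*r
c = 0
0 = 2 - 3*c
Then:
No Solution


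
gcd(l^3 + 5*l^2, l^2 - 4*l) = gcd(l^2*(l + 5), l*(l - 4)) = l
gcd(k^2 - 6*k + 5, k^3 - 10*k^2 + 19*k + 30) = k - 5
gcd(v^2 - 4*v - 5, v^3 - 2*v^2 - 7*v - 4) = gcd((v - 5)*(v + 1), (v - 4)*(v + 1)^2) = v + 1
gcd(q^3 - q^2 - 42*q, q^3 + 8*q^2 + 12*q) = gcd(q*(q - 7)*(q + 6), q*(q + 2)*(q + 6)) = q^2 + 6*q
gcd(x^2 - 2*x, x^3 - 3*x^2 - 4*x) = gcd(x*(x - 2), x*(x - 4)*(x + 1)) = x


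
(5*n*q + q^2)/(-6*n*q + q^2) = (5*n + q)/(-6*n + q)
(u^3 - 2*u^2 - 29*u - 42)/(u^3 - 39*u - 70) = (u + 3)/(u + 5)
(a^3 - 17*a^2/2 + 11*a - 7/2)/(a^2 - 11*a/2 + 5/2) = (a^2 - 8*a + 7)/(a - 5)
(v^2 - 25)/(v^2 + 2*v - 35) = (v + 5)/(v + 7)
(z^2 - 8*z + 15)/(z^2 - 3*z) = (z - 5)/z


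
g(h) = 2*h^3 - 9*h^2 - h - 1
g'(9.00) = 323.00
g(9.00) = 719.00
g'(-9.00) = 647.00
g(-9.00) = -2179.00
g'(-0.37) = 6.48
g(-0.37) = -1.96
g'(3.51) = 9.74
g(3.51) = -28.90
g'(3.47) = 8.79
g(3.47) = -29.27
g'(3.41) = 7.39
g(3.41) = -29.76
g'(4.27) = 31.54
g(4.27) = -13.66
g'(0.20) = -4.36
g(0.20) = -1.54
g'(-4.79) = 222.88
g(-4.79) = -422.51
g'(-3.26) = 121.45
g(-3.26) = -162.68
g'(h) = 6*h^2 - 18*h - 1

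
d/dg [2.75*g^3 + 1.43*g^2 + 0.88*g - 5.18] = 8.25*g^2 + 2.86*g + 0.88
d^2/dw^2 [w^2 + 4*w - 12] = 2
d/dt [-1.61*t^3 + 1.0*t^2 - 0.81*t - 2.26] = -4.83*t^2 + 2.0*t - 0.81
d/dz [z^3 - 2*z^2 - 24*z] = 3*z^2 - 4*z - 24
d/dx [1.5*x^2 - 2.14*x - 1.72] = 3.0*x - 2.14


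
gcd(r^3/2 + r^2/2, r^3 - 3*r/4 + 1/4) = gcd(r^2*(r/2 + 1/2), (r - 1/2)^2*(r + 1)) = r + 1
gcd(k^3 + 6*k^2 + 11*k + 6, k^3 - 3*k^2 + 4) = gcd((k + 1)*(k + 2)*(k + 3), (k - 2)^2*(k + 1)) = k + 1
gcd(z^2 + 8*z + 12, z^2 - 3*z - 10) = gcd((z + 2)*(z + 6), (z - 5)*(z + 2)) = z + 2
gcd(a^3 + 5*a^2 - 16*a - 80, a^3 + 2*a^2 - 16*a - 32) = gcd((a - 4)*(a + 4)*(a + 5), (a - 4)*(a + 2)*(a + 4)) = a^2 - 16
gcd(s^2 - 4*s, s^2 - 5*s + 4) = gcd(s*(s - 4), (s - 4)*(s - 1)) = s - 4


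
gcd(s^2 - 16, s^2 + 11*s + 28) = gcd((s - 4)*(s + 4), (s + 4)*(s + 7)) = s + 4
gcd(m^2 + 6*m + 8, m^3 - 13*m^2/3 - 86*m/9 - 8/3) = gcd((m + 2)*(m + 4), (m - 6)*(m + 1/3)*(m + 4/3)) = 1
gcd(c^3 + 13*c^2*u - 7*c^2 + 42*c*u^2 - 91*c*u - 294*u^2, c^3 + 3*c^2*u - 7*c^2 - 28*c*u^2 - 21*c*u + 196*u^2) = c^2 + 7*c*u - 7*c - 49*u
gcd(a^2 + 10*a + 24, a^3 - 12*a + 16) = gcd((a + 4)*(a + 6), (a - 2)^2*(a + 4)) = a + 4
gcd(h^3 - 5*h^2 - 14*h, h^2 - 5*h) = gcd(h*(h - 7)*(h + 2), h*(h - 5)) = h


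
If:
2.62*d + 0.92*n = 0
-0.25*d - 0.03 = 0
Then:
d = -0.12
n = 0.34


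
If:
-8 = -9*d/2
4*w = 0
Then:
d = 16/9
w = 0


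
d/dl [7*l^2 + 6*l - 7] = 14*l + 6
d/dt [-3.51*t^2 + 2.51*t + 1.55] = 2.51 - 7.02*t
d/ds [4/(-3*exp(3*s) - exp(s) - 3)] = (36*exp(2*s) + 4)*exp(s)/(3*exp(3*s) + exp(s) + 3)^2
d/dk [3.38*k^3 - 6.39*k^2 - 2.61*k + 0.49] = 10.14*k^2 - 12.78*k - 2.61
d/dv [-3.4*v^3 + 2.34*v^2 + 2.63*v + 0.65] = -10.2*v^2 + 4.68*v + 2.63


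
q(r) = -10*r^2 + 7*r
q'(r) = 7 - 20*r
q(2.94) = -65.86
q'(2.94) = -51.80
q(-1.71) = -41.21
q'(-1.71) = 41.20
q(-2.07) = -57.34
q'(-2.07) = 48.40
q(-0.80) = -12.00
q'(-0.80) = 23.00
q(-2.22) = -64.82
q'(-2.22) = 51.40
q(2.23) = -34.12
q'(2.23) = -37.60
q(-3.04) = -113.70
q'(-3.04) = 67.80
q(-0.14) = -1.18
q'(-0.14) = 9.80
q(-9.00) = -873.00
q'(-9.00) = 187.00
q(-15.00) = -2355.00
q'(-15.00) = 307.00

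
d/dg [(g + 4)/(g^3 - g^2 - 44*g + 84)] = (g^3 - g^2 - 44*g + (g + 4)*(-3*g^2 + 2*g + 44) + 84)/(g^3 - g^2 - 44*g + 84)^2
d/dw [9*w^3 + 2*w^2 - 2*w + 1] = 27*w^2 + 4*w - 2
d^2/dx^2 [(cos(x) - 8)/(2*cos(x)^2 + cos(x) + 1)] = (-36*sin(x)^4*cos(x) + 130*sin(x)^4 - 13*sin(x)^2 - 64*cos(x) + 9*cos(3*x) + 2*cos(5*x) - 103)/(-2*sin(x)^2 + cos(x) + 3)^3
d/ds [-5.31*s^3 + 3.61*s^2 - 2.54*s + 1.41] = -15.93*s^2 + 7.22*s - 2.54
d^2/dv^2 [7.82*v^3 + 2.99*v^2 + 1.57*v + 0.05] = 46.92*v + 5.98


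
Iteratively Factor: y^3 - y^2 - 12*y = (y - 4)*(y^2 + 3*y) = (y - 4)*(y + 3)*(y)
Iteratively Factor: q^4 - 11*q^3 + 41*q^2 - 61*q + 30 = (q - 2)*(q^3 - 9*q^2 + 23*q - 15) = (q - 3)*(q - 2)*(q^2 - 6*q + 5) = (q - 3)*(q - 2)*(q - 1)*(q - 5)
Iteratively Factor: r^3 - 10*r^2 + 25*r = (r - 5)*(r^2 - 5*r) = r*(r - 5)*(r - 5)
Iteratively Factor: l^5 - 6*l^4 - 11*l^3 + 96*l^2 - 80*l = (l)*(l^4 - 6*l^3 - 11*l^2 + 96*l - 80) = l*(l + 4)*(l^3 - 10*l^2 + 29*l - 20) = l*(l - 4)*(l + 4)*(l^2 - 6*l + 5) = l*(l - 5)*(l - 4)*(l + 4)*(l - 1)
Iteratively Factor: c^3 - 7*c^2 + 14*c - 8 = (c - 4)*(c^2 - 3*c + 2) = (c - 4)*(c - 2)*(c - 1)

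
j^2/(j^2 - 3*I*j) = j/(j - 3*I)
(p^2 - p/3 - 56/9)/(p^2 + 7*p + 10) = (p^2 - p/3 - 56/9)/(p^2 + 7*p + 10)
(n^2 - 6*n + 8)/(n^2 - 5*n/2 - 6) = 2*(n - 2)/(2*n + 3)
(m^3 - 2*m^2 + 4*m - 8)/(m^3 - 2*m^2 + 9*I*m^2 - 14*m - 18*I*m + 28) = (m - 2*I)/(m + 7*I)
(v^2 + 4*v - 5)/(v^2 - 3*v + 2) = (v + 5)/(v - 2)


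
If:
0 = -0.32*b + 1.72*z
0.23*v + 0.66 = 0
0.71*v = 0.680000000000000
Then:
No Solution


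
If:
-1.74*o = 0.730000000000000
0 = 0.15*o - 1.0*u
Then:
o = -0.42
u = -0.06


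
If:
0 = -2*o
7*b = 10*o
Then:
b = 0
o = 0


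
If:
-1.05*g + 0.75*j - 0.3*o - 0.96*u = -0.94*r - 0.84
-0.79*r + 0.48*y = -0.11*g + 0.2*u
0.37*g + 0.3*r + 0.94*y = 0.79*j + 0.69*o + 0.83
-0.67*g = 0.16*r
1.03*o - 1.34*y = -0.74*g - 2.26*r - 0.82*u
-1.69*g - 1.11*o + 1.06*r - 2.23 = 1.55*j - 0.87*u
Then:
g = 0.08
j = -3.63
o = 0.59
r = -0.34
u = -2.57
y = -1.66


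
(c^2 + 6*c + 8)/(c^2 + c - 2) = (c + 4)/(c - 1)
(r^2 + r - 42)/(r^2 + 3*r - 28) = (r - 6)/(r - 4)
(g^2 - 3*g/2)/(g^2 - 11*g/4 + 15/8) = 4*g/(4*g - 5)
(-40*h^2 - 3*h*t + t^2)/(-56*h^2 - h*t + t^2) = (5*h + t)/(7*h + t)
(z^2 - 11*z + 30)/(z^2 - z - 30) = (z - 5)/(z + 5)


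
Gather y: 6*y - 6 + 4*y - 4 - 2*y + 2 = 8*y - 8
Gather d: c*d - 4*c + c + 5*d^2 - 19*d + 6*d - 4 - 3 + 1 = -3*c + 5*d^2 + d*(c - 13) - 6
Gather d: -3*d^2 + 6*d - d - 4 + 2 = -3*d^2 + 5*d - 2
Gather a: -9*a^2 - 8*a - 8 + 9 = -9*a^2 - 8*a + 1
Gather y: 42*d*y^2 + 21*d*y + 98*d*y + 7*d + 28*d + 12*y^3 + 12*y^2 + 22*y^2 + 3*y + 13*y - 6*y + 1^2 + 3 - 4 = 35*d + 12*y^3 + y^2*(42*d + 34) + y*(119*d + 10)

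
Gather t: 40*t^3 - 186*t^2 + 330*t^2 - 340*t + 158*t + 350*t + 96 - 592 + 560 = 40*t^3 + 144*t^2 + 168*t + 64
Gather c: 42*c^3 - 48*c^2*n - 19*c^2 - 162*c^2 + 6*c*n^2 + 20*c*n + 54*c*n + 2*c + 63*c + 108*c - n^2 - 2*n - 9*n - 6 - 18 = 42*c^3 + c^2*(-48*n - 181) + c*(6*n^2 + 74*n + 173) - n^2 - 11*n - 24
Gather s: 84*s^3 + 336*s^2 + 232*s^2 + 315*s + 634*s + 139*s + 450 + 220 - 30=84*s^3 + 568*s^2 + 1088*s + 640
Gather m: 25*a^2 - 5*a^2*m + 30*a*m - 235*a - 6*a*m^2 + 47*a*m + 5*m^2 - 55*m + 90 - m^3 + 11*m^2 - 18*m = 25*a^2 - 235*a - m^3 + m^2*(16 - 6*a) + m*(-5*a^2 + 77*a - 73) + 90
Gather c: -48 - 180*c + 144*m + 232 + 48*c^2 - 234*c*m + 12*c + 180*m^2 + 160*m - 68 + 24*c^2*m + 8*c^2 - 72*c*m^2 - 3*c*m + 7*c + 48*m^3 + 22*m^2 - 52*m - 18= c^2*(24*m + 56) + c*(-72*m^2 - 237*m - 161) + 48*m^3 + 202*m^2 + 252*m + 98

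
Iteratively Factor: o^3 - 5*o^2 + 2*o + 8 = (o + 1)*(o^2 - 6*o + 8) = (o - 2)*(o + 1)*(o - 4)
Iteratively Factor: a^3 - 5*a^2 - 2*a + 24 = (a - 3)*(a^2 - 2*a - 8) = (a - 4)*(a - 3)*(a + 2)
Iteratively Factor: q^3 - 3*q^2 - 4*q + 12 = (q - 2)*(q^2 - q - 6) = (q - 3)*(q - 2)*(q + 2)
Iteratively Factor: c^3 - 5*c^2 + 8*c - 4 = (c - 2)*(c^2 - 3*c + 2) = (c - 2)*(c - 1)*(c - 2)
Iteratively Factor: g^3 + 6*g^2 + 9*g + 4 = (g + 1)*(g^2 + 5*g + 4) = (g + 1)*(g + 4)*(g + 1)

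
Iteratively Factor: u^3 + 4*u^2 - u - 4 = (u + 1)*(u^2 + 3*u - 4) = (u + 1)*(u + 4)*(u - 1)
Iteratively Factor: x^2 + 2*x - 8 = (x + 4)*(x - 2)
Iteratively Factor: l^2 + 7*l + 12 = (l + 3)*(l + 4)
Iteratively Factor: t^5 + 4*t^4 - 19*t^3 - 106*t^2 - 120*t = (t - 5)*(t^4 + 9*t^3 + 26*t^2 + 24*t) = t*(t - 5)*(t^3 + 9*t^2 + 26*t + 24) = t*(t - 5)*(t + 3)*(t^2 + 6*t + 8) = t*(t - 5)*(t + 3)*(t + 4)*(t + 2)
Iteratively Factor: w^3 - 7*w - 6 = (w - 3)*(w^2 + 3*w + 2) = (w - 3)*(w + 2)*(w + 1)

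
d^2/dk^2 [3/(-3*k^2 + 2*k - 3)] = 6*(9*k^2 - 6*k - 4*(3*k - 1)^2 + 9)/(3*k^2 - 2*k + 3)^3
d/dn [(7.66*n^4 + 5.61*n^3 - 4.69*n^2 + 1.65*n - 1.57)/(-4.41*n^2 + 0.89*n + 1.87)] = (-67.5612*n^5 - 4.28790000000001*n^4 + 67.2826*n^3 + 34.5745*n^2 - 31.388*n + 4.4828)/(19.4481*n^4 - 7.8498*n^3 - 15.7013*n^2 + 3.3286*n + 3.4969)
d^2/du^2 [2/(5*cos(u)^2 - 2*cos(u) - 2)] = (200*sin(u)^4 - 188*sin(u)^2 + 67*cos(u) - 15*cos(3*u) - 68)/(5*sin(u)^2 + 2*cos(u) - 3)^3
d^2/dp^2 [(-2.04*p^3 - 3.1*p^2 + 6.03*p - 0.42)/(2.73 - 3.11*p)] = (39.462168*p^3 - 103.921272*p^2 + 91.223496*p - 48.060474)/(30.080231*p^3 - 79.214499*p^2 + 69.535557*p - 20.346417)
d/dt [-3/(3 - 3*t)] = -1/(t - 1)^2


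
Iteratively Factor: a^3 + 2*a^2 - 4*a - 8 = (a + 2)*(a^2 - 4) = (a + 2)^2*(a - 2)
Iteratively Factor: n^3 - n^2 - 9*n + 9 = (n - 3)*(n^2 + 2*n - 3) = (n - 3)*(n + 3)*(n - 1)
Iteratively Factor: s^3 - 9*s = (s)*(s^2 - 9) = s*(s + 3)*(s - 3)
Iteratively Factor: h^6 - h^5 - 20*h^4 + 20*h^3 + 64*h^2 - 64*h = (h)*(h^5 - h^4 - 20*h^3 + 20*h^2 + 64*h - 64) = h*(h - 1)*(h^4 - 20*h^2 + 64) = h*(h - 1)*(h + 4)*(h^3 - 4*h^2 - 4*h + 16) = h*(h - 4)*(h - 1)*(h + 4)*(h^2 - 4) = h*(h - 4)*(h - 1)*(h + 2)*(h + 4)*(h - 2)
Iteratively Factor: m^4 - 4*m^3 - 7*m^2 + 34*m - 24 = (m + 3)*(m^3 - 7*m^2 + 14*m - 8) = (m - 4)*(m + 3)*(m^2 - 3*m + 2) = (m - 4)*(m - 2)*(m + 3)*(m - 1)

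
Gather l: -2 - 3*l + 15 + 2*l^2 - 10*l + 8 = 2*l^2 - 13*l + 21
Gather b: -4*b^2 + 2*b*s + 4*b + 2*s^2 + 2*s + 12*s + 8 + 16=-4*b^2 + b*(2*s + 4) + 2*s^2 + 14*s + 24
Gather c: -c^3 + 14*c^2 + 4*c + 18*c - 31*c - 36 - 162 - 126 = -c^3 + 14*c^2 - 9*c - 324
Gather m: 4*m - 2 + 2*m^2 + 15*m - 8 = 2*m^2 + 19*m - 10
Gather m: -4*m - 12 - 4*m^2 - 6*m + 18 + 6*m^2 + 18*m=2*m^2 + 8*m + 6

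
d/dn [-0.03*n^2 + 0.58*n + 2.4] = 0.58 - 0.06*n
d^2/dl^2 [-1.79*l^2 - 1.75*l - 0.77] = -3.58000000000000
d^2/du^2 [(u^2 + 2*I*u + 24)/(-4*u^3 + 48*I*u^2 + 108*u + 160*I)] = (-u^6 - 6*I*u^5 - 297*u^4 + 2582*I*u^3 + 11352*u^2 - 29088*I*u - 29576)/(2*(u^9 - 36*I*u^8 - 513*u^7 + 3552*I*u^6 + 10971*u^5 - 2484*I*u^4 + 53277*u^3 - 29880*I*u^2 + 129600*u + 64000*I))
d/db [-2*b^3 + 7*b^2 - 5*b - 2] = -6*b^2 + 14*b - 5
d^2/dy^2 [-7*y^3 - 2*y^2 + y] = -42*y - 4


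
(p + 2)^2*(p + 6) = p^3 + 10*p^2 + 28*p + 24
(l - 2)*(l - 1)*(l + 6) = l^3 + 3*l^2 - 16*l + 12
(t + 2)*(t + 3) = t^2 + 5*t + 6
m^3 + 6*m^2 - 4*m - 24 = (m - 2)*(m + 2)*(m + 6)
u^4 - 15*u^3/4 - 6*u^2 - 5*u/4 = u*(u - 5)*(u + 1/4)*(u + 1)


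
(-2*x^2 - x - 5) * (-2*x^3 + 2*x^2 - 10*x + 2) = 4*x^5 - 2*x^4 + 28*x^3 - 4*x^2 + 48*x - 10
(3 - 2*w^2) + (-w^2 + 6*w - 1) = -3*w^2 + 6*w + 2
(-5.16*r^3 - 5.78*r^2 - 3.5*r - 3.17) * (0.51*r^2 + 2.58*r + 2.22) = -2.6316*r^5 - 16.2606*r^4 - 28.1526*r^3 - 23.4783*r^2 - 15.9486*r - 7.0374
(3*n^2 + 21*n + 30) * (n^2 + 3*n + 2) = 3*n^4 + 30*n^3 + 99*n^2 + 132*n + 60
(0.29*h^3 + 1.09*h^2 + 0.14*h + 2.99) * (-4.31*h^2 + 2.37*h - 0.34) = -1.2499*h^5 - 4.0106*h^4 + 1.8813*h^3 - 12.9257*h^2 + 7.0387*h - 1.0166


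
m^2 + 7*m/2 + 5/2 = (m + 1)*(m + 5/2)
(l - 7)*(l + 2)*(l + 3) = l^3 - 2*l^2 - 29*l - 42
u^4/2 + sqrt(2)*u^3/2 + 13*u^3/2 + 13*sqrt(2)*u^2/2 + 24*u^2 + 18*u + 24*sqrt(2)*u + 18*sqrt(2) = (u + 6)^2*(sqrt(2)*u/2 + 1)*(sqrt(2)*u/2 + sqrt(2)/2)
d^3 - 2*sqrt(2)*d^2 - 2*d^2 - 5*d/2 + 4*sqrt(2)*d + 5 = (d - 2)*(d - 5*sqrt(2)/2)*(d + sqrt(2)/2)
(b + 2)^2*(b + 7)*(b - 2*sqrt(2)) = b^4 - 2*sqrt(2)*b^3 + 11*b^3 - 22*sqrt(2)*b^2 + 32*b^2 - 64*sqrt(2)*b + 28*b - 56*sqrt(2)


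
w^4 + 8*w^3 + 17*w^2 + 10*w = w*(w + 1)*(w + 2)*(w + 5)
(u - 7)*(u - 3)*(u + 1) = u^3 - 9*u^2 + 11*u + 21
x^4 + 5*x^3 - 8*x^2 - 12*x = x*(x - 2)*(x + 1)*(x + 6)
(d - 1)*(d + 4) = d^2 + 3*d - 4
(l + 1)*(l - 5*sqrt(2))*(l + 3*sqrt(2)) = l^3 - 2*sqrt(2)*l^2 + l^2 - 30*l - 2*sqrt(2)*l - 30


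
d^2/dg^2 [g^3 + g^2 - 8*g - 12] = 6*g + 2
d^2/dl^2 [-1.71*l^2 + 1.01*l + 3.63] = -3.42000000000000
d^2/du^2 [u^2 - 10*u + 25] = 2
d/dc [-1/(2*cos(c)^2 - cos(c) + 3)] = (1 - 4*cos(c))*sin(c)/(-cos(c) + cos(2*c) + 4)^2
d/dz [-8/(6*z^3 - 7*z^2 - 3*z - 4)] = 8*(18*z^2 - 14*z - 3)/(-6*z^3 + 7*z^2 + 3*z + 4)^2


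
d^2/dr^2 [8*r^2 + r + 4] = 16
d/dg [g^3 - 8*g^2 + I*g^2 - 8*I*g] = 3*g^2 + 2*g*(-8 + I) - 8*I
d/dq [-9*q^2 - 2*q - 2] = -18*q - 2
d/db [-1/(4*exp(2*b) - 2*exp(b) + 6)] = (4*exp(b) - 1)*exp(b)/(2*(2*exp(2*b) - exp(b) + 3)^2)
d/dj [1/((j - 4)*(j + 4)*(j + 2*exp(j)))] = ((j - 4)*(j + 4)*(-2*exp(j) - 1) - (j - 4)*(j + 2*exp(j)) - (j + 4)*(j + 2*exp(j)))/((j - 4)^2*(j + 4)^2*(j + 2*exp(j))^2)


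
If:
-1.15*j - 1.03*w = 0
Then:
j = -0.895652173913044*w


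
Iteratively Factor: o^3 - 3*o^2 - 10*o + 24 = (o - 2)*(o^2 - o - 12) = (o - 4)*(o - 2)*(o + 3)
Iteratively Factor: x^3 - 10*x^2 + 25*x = (x)*(x^2 - 10*x + 25) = x*(x - 5)*(x - 5)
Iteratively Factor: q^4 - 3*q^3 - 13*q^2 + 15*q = (q + 3)*(q^3 - 6*q^2 + 5*q) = (q - 5)*(q + 3)*(q^2 - q) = q*(q - 5)*(q + 3)*(q - 1)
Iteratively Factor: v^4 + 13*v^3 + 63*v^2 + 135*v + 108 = (v + 4)*(v^3 + 9*v^2 + 27*v + 27) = (v + 3)*(v + 4)*(v^2 + 6*v + 9) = (v + 3)^2*(v + 4)*(v + 3)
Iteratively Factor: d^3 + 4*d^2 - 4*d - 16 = (d + 4)*(d^2 - 4) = (d + 2)*(d + 4)*(d - 2)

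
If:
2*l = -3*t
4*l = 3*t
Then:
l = 0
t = 0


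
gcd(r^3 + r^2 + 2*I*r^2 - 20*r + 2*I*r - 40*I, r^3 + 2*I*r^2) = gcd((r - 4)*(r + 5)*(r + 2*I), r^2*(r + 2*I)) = r + 2*I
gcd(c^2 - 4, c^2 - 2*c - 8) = c + 2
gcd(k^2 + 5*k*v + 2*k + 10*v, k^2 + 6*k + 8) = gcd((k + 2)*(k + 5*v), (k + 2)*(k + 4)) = k + 2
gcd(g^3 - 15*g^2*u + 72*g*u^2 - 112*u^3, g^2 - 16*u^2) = -g + 4*u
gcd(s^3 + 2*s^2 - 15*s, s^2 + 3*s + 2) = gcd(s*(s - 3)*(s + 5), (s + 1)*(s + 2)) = 1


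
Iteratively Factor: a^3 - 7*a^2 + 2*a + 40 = (a - 5)*(a^2 - 2*a - 8) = (a - 5)*(a - 4)*(a + 2)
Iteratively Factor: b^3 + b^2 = (b + 1)*(b^2) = b*(b + 1)*(b)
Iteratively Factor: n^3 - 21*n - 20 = (n + 4)*(n^2 - 4*n - 5) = (n - 5)*(n + 4)*(n + 1)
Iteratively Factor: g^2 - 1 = (g - 1)*(g + 1)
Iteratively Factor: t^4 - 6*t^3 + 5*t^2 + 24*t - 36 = (t - 2)*(t^3 - 4*t^2 - 3*t + 18) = (t - 3)*(t - 2)*(t^2 - t - 6) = (t - 3)*(t - 2)*(t + 2)*(t - 3)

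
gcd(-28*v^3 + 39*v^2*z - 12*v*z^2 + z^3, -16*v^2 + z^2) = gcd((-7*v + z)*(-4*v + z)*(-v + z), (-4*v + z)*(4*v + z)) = -4*v + z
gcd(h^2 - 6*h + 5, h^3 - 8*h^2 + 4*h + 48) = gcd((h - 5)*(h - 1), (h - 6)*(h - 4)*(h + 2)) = 1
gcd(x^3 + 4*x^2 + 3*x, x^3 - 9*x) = x^2 + 3*x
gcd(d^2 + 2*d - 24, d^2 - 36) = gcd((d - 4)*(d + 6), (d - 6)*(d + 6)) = d + 6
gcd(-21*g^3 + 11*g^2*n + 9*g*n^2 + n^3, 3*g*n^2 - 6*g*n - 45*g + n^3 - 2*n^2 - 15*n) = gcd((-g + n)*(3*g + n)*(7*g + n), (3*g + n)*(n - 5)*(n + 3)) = 3*g + n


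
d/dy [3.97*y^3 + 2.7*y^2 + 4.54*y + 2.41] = 11.91*y^2 + 5.4*y + 4.54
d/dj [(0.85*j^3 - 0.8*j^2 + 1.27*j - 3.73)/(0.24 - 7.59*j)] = (-12.903*j^3 + 6.684*j^2 - 0.384*j - 28.0059)/(57.6081*j^2 - 3.6432*j + 0.0576)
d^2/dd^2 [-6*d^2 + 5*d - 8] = -12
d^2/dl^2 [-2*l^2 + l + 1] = -4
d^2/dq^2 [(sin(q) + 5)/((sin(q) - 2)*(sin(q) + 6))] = (-sin(q)^5 - 16*sin(q)^4 - 130*sin(q)^3 - 338*sin(q)^2 - 192*sin(q) + 376)/((sin(q) - 2)^3*(sin(q) + 6)^3)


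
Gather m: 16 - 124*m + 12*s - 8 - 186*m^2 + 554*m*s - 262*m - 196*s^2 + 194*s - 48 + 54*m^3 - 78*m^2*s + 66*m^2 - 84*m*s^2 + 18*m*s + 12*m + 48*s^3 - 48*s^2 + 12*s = 54*m^3 + m^2*(-78*s - 120) + m*(-84*s^2 + 572*s - 374) + 48*s^3 - 244*s^2 + 218*s - 40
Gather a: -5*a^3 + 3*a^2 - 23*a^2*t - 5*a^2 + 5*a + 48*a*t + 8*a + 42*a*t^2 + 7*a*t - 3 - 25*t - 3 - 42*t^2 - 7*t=-5*a^3 + a^2*(-23*t - 2) + a*(42*t^2 + 55*t + 13) - 42*t^2 - 32*t - 6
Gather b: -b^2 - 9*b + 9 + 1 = -b^2 - 9*b + 10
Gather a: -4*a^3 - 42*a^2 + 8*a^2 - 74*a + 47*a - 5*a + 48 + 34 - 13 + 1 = -4*a^3 - 34*a^2 - 32*a + 70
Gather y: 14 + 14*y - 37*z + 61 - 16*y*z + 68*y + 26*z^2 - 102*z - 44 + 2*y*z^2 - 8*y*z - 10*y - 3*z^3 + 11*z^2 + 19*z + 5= y*(2*z^2 - 24*z + 72) - 3*z^3 + 37*z^2 - 120*z + 36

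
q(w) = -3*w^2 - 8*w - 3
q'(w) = -6*w - 8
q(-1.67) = 1.99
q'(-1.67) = 2.02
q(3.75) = -75.19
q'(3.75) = -30.50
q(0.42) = -6.89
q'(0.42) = -10.52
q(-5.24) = -43.45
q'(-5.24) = 23.44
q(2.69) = -46.23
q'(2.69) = -24.14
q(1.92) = -29.42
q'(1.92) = -19.52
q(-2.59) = -2.40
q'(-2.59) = 7.54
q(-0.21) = -1.45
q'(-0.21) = -6.74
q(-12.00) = -339.00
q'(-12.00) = 64.00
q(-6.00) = -63.00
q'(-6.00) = 28.00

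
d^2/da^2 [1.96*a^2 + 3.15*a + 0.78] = 3.92000000000000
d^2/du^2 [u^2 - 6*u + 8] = 2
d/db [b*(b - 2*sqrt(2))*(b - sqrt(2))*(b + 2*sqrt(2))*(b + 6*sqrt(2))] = 5*b^4 + 20*sqrt(2)*b^3 - 60*b^2 - 80*sqrt(2)*b + 96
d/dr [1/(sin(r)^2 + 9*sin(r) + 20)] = -(2*sin(r) + 9)*cos(r)/(sin(r)^2 + 9*sin(r) + 20)^2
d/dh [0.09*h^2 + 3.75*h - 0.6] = 0.18*h + 3.75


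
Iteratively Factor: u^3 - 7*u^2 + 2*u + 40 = (u - 5)*(u^2 - 2*u - 8) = (u - 5)*(u - 4)*(u + 2)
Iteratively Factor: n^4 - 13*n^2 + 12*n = (n)*(n^3 - 13*n + 12) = n*(n - 3)*(n^2 + 3*n - 4) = n*(n - 3)*(n - 1)*(n + 4)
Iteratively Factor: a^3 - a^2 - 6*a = (a - 3)*(a^2 + 2*a) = a*(a - 3)*(a + 2)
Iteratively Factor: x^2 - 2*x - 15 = (x - 5)*(x + 3)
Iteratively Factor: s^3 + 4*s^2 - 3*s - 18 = (s + 3)*(s^2 + s - 6) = (s + 3)^2*(s - 2)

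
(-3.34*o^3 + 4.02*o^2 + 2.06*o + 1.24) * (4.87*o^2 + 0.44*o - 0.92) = -16.2658*o^5 + 18.1078*o^4 + 14.8738*o^3 + 3.2468*o^2 - 1.3496*o - 1.1408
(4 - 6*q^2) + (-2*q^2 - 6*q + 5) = -8*q^2 - 6*q + 9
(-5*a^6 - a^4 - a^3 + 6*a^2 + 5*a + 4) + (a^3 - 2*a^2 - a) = -5*a^6 - a^4 + 4*a^2 + 4*a + 4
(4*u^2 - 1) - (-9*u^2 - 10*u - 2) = 13*u^2 + 10*u + 1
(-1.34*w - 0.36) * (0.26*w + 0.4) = -0.3484*w^2 - 0.6296*w - 0.144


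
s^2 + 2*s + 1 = (s + 1)^2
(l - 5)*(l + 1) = l^2 - 4*l - 5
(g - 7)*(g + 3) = g^2 - 4*g - 21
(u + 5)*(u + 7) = u^2 + 12*u + 35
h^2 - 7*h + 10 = (h - 5)*(h - 2)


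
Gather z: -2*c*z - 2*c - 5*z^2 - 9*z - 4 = -2*c - 5*z^2 + z*(-2*c - 9) - 4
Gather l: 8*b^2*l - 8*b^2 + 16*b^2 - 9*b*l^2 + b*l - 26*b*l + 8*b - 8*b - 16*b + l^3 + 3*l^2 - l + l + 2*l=8*b^2 - 16*b + l^3 + l^2*(3 - 9*b) + l*(8*b^2 - 25*b + 2)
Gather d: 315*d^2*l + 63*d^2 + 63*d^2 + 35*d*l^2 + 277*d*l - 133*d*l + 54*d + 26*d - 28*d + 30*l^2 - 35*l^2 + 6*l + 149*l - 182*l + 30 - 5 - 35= d^2*(315*l + 126) + d*(35*l^2 + 144*l + 52) - 5*l^2 - 27*l - 10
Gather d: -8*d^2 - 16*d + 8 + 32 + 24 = -8*d^2 - 16*d + 64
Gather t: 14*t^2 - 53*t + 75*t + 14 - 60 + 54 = 14*t^2 + 22*t + 8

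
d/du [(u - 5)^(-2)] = -2/(u - 5)^3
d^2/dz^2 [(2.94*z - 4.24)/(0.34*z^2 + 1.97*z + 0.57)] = ((0.68*z + 1.97)*(1.36*z + 3.94)*(2.94*z - 4.24) - (5.9976*z + 8.7004)*(0.34*z^2 + 1.97*z + 0.57))/(0.34*z^2 + 1.97*z + 0.57)^3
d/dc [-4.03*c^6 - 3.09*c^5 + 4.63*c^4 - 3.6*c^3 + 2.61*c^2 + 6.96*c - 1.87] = -24.18*c^5 - 15.45*c^4 + 18.52*c^3 - 10.8*c^2 + 5.22*c + 6.96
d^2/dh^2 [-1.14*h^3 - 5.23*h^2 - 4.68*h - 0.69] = -6.84*h - 10.46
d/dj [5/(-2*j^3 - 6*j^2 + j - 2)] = 5*(6*j^2 + 12*j - 1)/(2*j^3 + 6*j^2 - j + 2)^2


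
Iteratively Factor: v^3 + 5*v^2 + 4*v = (v + 1)*(v^2 + 4*v) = (v + 1)*(v + 4)*(v)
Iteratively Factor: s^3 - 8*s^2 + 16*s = (s - 4)*(s^2 - 4*s) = s*(s - 4)*(s - 4)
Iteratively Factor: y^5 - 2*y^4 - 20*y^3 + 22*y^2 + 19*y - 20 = (y - 5)*(y^4 + 3*y^3 - 5*y^2 - 3*y + 4) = (y - 5)*(y + 1)*(y^3 + 2*y^2 - 7*y + 4) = (y - 5)*(y - 1)*(y + 1)*(y^2 + 3*y - 4) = (y - 5)*(y - 1)^2*(y + 1)*(y + 4)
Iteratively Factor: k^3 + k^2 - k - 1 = (k - 1)*(k^2 + 2*k + 1) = (k - 1)*(k + 1)*(k + 1)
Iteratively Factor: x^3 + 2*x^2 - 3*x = (x)*(x^2 + 2*x - 3) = x*(x - 1)*(x + 3)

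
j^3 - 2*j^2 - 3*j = j*(j - 3)*(j + 1)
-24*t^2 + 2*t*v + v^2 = (-4*t + v)*(6*t + v)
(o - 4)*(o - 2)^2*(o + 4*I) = o^4 - 8*o^3 + 4*I*o^3 + 20*o^2 - 32*I*o^2 - 16*o + 80*I*o - 64*I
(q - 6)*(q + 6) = q^2 - 36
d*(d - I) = d^2 - I*d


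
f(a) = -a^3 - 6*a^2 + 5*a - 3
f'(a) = -3*a^2 - 12*a + 5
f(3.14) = -77.42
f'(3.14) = -62.26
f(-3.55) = -51.63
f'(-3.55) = 9.79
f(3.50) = -101.88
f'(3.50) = -73.75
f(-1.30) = -17.44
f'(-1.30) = 15.53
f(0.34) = -2.03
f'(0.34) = 0.57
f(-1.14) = -15.02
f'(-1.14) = 14.78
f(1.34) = -9.48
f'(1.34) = -16.47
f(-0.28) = -4.85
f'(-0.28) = 8.12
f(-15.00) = 1947.00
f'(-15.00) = -490.00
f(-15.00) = 1947.00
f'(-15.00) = -490.00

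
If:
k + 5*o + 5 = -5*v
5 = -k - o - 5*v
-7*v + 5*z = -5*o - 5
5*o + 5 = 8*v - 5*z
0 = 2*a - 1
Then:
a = 1/2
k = -5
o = 0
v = 0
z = -1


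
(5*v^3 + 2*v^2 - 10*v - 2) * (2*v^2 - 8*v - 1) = 10*v^5 - 36*v^4 - 41*v^3 + 74*v^2 + 26*v + 2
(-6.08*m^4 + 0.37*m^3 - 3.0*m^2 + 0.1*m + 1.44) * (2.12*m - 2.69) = -12.8896*m^5 + 17.1396*m^4 - 7.3553*m^3 + 8.282*m^2 + 2.7838*m - 3.8736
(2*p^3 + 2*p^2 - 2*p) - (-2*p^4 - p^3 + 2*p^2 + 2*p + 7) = 2*p^4 + 3*p^3 - 4*p - 7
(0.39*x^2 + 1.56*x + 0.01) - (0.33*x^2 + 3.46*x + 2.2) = 0.06*x^2 - 1.9*x - 2.19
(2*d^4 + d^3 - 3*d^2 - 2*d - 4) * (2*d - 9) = 4*d^5 - 16*d^4 - 15*d^3 + 23*d^2 + 10*d + 36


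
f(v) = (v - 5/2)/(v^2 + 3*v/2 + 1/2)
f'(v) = (-2*v - 3/2)*(v - 5/2)/(v^2 + 3*v/2 + 1/2)^2 + 1/(v^2 + 3*v/2 + 1/2) = (-4*v^2 + 20*v + 17)/(4*v^4 + 12*v^3 + 13*v^2 + 6*v + 1)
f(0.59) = -1.10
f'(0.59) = 2.28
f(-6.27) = -0.29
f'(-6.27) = -0.07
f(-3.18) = -0.97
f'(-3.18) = -0.64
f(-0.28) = -17.55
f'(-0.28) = 110.46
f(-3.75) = -0.70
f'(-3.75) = -0.36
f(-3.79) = -0.69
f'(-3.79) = -0.34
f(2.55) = 0.00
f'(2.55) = 0.09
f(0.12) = -3.43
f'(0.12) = 10.03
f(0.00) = -5.00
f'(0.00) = 17.00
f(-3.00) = -1.10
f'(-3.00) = -0.79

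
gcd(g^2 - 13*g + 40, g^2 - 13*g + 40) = g^2 - 13*g + 40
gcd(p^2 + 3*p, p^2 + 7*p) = p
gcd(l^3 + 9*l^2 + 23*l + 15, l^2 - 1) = l + 1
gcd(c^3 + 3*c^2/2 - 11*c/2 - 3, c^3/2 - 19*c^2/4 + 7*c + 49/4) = 1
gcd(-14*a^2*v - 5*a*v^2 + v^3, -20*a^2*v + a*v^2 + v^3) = v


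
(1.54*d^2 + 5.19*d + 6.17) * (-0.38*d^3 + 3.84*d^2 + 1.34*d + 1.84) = -0.5852*d^5 + 3.9414*d^4 + 19.6486*d^3 + 33.481*d^2 + 17.8174*d + 11.3528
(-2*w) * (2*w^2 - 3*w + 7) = -4*w^3 + 6*w^2 - 14*w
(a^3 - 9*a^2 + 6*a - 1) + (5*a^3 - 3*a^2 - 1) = 6*a^3 - 12*a^2 + 6*a - 2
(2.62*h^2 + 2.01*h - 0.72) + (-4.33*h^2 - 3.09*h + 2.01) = -1.71*h^2 - 1.08*h + 1.29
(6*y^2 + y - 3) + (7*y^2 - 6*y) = 13*y^2 - 5*y - 3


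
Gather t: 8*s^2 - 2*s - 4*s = 8*s^2 - 6*s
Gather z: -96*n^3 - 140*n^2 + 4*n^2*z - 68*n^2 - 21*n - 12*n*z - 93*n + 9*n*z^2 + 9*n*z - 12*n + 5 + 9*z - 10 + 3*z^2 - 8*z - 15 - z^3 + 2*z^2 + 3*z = -96*n^3 - 208*n^2 - 126*n - z^3 + z^2*(9*n + 5) + z*(4*n^2 - 3*n + 4) - 20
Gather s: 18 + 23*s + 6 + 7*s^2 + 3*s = 7*s^2 + 26*s + 24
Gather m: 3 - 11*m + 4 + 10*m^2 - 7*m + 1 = 10*m^2 - 18*m + 8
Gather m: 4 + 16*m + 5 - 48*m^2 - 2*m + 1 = -48*m^2 + 14*m + 10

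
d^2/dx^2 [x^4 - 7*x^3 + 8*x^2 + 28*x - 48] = 12*x^2 - 42*x + 16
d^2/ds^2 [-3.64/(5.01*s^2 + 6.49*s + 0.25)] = (182.728728*s^2 + 236.708472*s - 3.64*(10.02*s + 6.49)*(20.04*s + 12.98) + 9.1182)/(5.01*s^2 + 6.49*s + 0.25)^3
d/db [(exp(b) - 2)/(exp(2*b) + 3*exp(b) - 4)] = (-exp(2*b) + 4*exp(b) + 2)*exp(b)/(exp(4*b) + 6*exp(3*b) + exp(2*b) - 24*exp(b) + 16)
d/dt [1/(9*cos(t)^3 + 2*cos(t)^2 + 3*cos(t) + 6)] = (27*cos(t)^2 + 4*cos(t) + 3)*sin(t)/(9*cos(t)^3 + 2*cos(t)^2 + 3*cos(t) + 6)^2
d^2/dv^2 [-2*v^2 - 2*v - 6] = -4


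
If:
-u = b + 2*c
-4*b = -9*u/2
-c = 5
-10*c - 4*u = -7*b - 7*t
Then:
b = 90/17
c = -5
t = -1160/119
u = 80/17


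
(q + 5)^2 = q^2 + 10*q + 25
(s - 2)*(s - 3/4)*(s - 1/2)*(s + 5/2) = s^4 - 3*s^3/4 - 21*s^2/4 + 103*s/16 - 15/8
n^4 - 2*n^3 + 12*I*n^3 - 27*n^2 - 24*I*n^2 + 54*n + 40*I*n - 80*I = (n - 2)*(n - I)*(n + 5*I)*(n + 8*I)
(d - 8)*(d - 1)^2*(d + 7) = d^4 - 3*d^3 - 53*d^2 + 111*d - 56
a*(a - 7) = a^2 - 7*a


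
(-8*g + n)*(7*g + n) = -56*g^2 - g*n + n^2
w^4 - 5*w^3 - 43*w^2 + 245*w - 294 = (w - 7)*(w - 3)*(w - 2)*(w + 7)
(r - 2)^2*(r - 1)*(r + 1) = r^4 - 4*r^3 + 3*r^2 + 4*r - 4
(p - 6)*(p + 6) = p^2 - 36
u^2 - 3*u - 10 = (u - 5)*(u + 2)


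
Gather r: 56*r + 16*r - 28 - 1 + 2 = 72*r - 27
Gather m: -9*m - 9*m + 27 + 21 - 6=42 - 18*m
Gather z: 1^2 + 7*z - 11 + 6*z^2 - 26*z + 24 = 6*z^2 - 19*z + 14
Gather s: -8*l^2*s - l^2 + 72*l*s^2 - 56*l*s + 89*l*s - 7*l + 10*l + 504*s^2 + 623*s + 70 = -l^2 + 3*l + s^2*(72*l + 504) + s*(-8*l^2 + 33*l + 623) + 70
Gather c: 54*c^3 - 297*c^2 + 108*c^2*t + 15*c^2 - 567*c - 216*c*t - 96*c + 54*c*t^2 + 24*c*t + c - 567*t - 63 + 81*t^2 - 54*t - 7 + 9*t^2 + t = 54*c^3 + c^2*(108*t - 282) + c*(54*t^2 - 192*t - 662) + 90*t^2 - 620*t - 70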